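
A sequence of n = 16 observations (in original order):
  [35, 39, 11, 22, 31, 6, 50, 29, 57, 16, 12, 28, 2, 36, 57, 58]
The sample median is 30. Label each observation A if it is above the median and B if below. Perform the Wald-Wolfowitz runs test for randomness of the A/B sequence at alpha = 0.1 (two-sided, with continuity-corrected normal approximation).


Step 1: Compute median = 30; label A = above, B = below.
Labels in order: AABBABABABBBBAAA  (n_A = 8, n_B = 8)
Step 2: Count runs R = 9.
Step 3: Under H0 (random ordering), E[R] = 2*n_A*n_B/(n_A+n_B) + 1 = 2*8*8/16 + 1 = 9.0000.
        Var[R] = 2*n_A*n_B*(2*n_A*n_B - n_A - n_B) / ((n_A+n_B)^2 * (n_A+n_B-1)) = 14336/3840 = 3.7333.
        SD[R] = 1.9322.
Step 4: R = E[R], so z = 0 with no continuity correction.
Step 5: Two-sided p-value via normal approximation = 2*(1 - Phi(|z|)) = 1.000000.
Step 6: alpha = 0.1. fail to reject H0.

R = 9, z = 0.0000, p = 1.000000, fail to reject H0.


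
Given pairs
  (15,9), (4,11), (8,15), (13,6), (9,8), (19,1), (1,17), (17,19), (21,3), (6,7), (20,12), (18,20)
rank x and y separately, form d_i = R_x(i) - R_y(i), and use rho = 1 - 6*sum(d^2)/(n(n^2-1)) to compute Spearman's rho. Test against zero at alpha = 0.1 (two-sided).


Step 1: Rank x and y separately (midranks; no ties here).
rank(x): 15->7, 4->2, 8->4, 13->6, 9->5, 19->10, 1->1, 17->8, 21->12, 6->3, 20->11, 18->9
rank(y): 9->6, 11->7, 15->9, 6->3, 8->5, 1->1, 17->10, 19->11, 3->2, 7->4, 12->8, 20->12
Step 2: d_i = R_x(i) - R_y(i); compute d_i^2.
  (7-6)^2=1, (2-7)^2=25, (4-9)^2=25, (6-3)^2=9, (5-5)^2=0, (10-1)^2=81, (1-10)^2=81, (8-11)^2=9, (12-2)^2=100, (3-4)^2=1, (11-8)^2=9, (9-12)^2=9
sum(d^2) = 350.
Step 3: rho = 1 - 6*350 / (12*(12^2 - 1)) = 1 - 2100/1716 = -0.223776.
Step 4: Under H0, t = rho * sqrt((n-2)/(1-rho^2)) = -0.7261 ~ t(10).
Step 5: Two-sided p-value from the t-distribution with 10 df = 0.484452.
Step 6: alpha = 0.1. fail to reject H0.

rho = -0.2238, p = 0.484452, fail to reject H0 at alpha = 0.1.


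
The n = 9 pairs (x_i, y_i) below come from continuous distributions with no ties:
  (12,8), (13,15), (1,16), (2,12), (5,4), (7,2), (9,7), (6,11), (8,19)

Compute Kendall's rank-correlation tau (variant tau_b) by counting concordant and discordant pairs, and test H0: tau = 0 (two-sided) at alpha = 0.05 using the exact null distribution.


Step 1: Enumerate the 36 unordered pairs (i,j) with i<j and classify each by sign(x_j-x_i) * sign(y_j-y_i).
  (1,2):dx=+1,dy=+7->C; (1,3):dx=-11,dy=+8->D; (1,4):dx=-10,dy=+4->D; (1,5):dx=-7,dy=-4->C
  (1,6):dx=-5,dy=-6->C; (1,7):dx=-3,dy=-1->C; (1,8):dx=-6,dy=+3->D; (1,9):dx=-4,dy=+11->D
  (2,3):dx=-12,dy=+1->D; (2,4):dx=-11,dy=-3->C; (2,5):dx=-8,dy=-11->C; (2,6):dx=-6,dy=-13->C
  (2,7):dx=-4,dy=-8->C; (2,8):dx=-7,dy=-4->C; (2,9):dx=-5,dy=+4->D; (3,4):dx=+1,dy=-4->D
  (3,5):dx=+4,dy=-12->D; (3,6):dx=+6,dy=-14->D; (3,7):dx=+8,dy=-9->D; (3,8):dx=+5,dy=-5->D
  (3,9):dx=+7,dy=+3->C; (4,5):dx=+3,dy=-8->D; (4,6):dx=+5,dy=-10->D; (4,7):dx=+7,dy=-5->D
  (4,8):dx=+4,dy=-1->D; (4,9):dx=+6,dy=+7->C; (5,6):dx=+2,dy=-2->D; (5,7):dx=+4,dy=+3->C
  (5,8):dx=+1,dy=+7->C; (5,9):dx=+3,dy=+15->C; (6,7):dx=+2,dy=+5->C; (6,8):dx=-1,dy=+9->D
  (6,9):dx=+1,dy=+17->C; (7,8):dx=-3,dy=+4->D; (7,9):dx=-1,dy=+12->D; (8,9):dx=+2,dy=+8->C
Step 2: C = 17, D = 19, total pairs = 36.
Step 3: tau = (C - D)/(n(n-1)/2) = (17 - 19)/36 = -0.055556.
Step 4: Exact two-sided p-value (enumerate n! = 362880 permutations of y under H0): p = 0.919455.
Step 5: alpha = 0.05. fail to reject H0.

tau_b = -0.0556 (C=17, D=19), p = 0.919455, fail to reject H0.


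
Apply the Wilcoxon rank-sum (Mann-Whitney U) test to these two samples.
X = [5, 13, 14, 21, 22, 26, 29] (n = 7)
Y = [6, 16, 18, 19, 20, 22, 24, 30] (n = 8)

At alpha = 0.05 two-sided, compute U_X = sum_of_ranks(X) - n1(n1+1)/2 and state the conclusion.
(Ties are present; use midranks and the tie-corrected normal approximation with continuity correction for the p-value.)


Step 1: Combine and sort all 15 observations; assign midranks.
sorted (value, group): (5,X), (6,Y), (13,X), (14,X), (16,Y), (18,Y), (19,Y), (20,Y), (21,X), (22,X), (22,Y), (24,Y), (26,X), (29,X), (30,Y)
ranks: 5->1, 6->2, 13->3, 14->4, 16->5, 18->6, 19->7, 20->8, 21->9, 22->10.5, 22->10.5, 24->12, 26->13, 29->14, 30->15
Step 2: Rank sum for X: R1 = 1 + 3 + 4 + 9 + 10.5 + 13 + 14 = 54.5.
Step 3: U_X = R1 - n1(n1+1)/2 = 54.5 - 7*8/2 = 54.5 - 28 = 26.5.
       U_Y = n1*n2 - U_X = 56 - 26.5 = 29.5.
Step 4: Ties are present, so use the tie-corrected normal approximation (with continuity correction) for the p-value.
Step 5: p-value = 0.907786; compare to alpha = 0.05. fail to reject H0.

U_X = 26.5, p = 0.907786, fail to reject H0 at alpha = 0.05.


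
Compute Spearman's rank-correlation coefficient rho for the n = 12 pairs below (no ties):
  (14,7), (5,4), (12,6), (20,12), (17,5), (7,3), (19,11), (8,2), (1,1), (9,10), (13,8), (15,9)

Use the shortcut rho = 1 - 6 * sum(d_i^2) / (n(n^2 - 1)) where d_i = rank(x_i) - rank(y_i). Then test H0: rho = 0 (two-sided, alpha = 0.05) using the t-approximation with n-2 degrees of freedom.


Step 1: Rank x and y separately (midranks; no ties here).
rank(x): 14->8, 5->2, 12->6, 20->12, 17->10, 7->3, 19->11, 8->4, 1->1, 9->5, 13->7, 15->9
rank(y): 7->7, 4->4, 6->6, 12->12, 5->5, 3->3, 11->11, 2->2, 1->1, 10->10, 8->8, 9->9
Step 2: d_i = R_x(i) - R_y(i); compute d_i^2.
  (8-7)^2=1, (2-4)^2=4, (6-6)^2=0, (12-12)^2=0, (10-5)^2=25, (3-3)^2=0, (11-11)^2=0, (4-2)^2=4, (1-1)^2=0, (5-10)^2=25, (7-8)^2=1, (9-9)^2=0
sum(d^2) = 60.
Step 3: rho = 1 - 6*60 / (12*(12^2 - 1)) = 1 - 360/1716 = 0.790210.
Step 4: Under H0, t = rho * sqrt((n-2)/(1-rho^2)) = 4.0775 ~ t(10).
Step 5: Two-sided p-value from the t-distribution with 10 df = 0.002223.
Step 6: alpha = 0.05. reject H0.

rho = 0.7902, p = 0.002223, reject H0 at alpha = 0.05.


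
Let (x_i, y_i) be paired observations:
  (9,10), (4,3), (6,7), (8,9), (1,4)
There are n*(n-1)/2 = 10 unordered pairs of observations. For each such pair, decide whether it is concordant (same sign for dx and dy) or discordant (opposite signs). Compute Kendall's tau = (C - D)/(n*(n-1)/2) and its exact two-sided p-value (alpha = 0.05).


Step 1: Enumerate the 10 unordered pairs (i,j) with i<j and classify each by sign(x_j-x_i) * sign(y_j-y_i).
  (1,2):dx=-5,dy=-7->C; (1,3):dx=-3,dy=-3->C; (1,4):dx=-1,dy=-1->C; (1,5):dx=-8,dy=-6->C
  (2,3):dx=+2,dy=+4->C; (2,4):dx=+4,dy=+6->C; (2,5):dx=-3,dy=+1->D; (3,4):dx=+2,dy=+2->C
  (3,5):dx=-5,dy=-3->C; (4,5):dx=-7,dy=-5->C
Step 2: C = 9, D = 1, total pairs = 10.
Step 3: tau = (C - D)/(n(n-1)/2) = (9 - 1)/10 = 0.800000.
Step 4: Exact two-sided p-value (enumerate n! = 120 permutations of y under H0): p = 0.083333.
Step 5: alpha = 0.05. fail to reject H0.

tau_b = 0.8000 (C=9, D=1), p = 0.083333, fail to reject H0.


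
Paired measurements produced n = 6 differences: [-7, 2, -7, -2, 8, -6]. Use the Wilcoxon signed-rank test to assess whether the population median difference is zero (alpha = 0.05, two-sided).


Step 1: Drop any zero differences (none here) and take |d_i|.
|d| = [7, 2, 7, 2, 8, 6]
Step 2: Midrank |d_i| (ties get averaged ranks).
ranks: |7|->4.5, |2|->1.5, |7|->4.5, |2|->1.5, |8|->6, |6|->3
Step 3: Attach original signs; sum ranks with positive sign and with negative sign.
W+ = 1.5 + 6 = 7.5
W- = 4.5 + 4.5 + 1.5 + 3 = 13.5
(Check: W+ + W- = 21 should equal n(n+1)/2 = 21.)
Step 4: Test statistic W = min(W+, W-) = 7.5.
Step 5: Ties in |d|, so use the tie-corrected normal approximation.
        E[W] = n(n+1)/4 = 6*7/4 = 10.5.
        Tie groups: |d|=2 (t=2), |d|=7 (t=2); sum(t^3 - t) = 12.
        Var[W] = n(n+1)(2n+1)/24 - sum(t^3-t)/48 = 546/24 - 12/48 = 22.5.
        z = (W - E[W]) / sqrt(Var[W]) = (7.5 - 10.5) / 4.7434 = -0.6325.
        Two-sided p = 2*Phi(z) = 0.527089.
Step 6: alpha = 0.05. fail to reject H0.

W+ = 7.5, W- = 13.5, W = min = 7.5, p = 0.527089, fail to reject H0.


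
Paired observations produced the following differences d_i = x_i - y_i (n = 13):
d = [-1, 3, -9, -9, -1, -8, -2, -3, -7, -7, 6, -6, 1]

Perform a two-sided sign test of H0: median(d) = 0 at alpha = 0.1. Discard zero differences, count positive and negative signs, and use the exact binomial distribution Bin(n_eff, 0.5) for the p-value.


Step 1: Discard zero differences. Original n = 13; n_eff = number of nonzero differences = 13.
Nonzero differences (with sign): -1, +3, -9, -9, -1, -8, -2, -3, -7, -7, +6, -6, +1
Step 2: Count signs: positive = 3, negative = 10.
Step 3: Under H0: P(positive) = 0.5, so the number of positives S ~ Bin(13, 0.5).
Step 4: Two-sided exact p-value = sum of Bin(13,0.5) probabilities at or below the observed probability = 0.092285.
Step 5: alpha = 0.1. reject H0.

n_eff = 13, pos = 3, neg = 10, p = 0.092285, reject H0.


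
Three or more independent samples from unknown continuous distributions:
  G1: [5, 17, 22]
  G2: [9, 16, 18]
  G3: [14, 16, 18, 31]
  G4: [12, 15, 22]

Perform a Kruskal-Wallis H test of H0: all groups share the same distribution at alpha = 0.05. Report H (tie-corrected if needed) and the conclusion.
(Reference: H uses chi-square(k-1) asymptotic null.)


Step 1: Combine all N = 13 observations and assign midranks.
sorted (value, group, rank): (5,G1,1), (9,G2,2), (12,G4,3), (14,G3,4), (15,G4,5), (16,G2,6.5), (16,G3,6.5), (17,G1,8), (18,G2,9.5), (18,G3,9.5), (22,G1,11.5), (22,G4,11.5), (31,G3,13)
Step 2: Sum ranks within each group.
R_1 = 20.5 (n_1 = 3)
R_2 = 18 (n_2 = 3)
R_3 = 33 (n_3 = 4)
R_4 = 19.5 (n_4 = 3)
Step 3: H = 12/(N(N+1)) * sum(R_i^2/n_i) - 3(N+1)
     = 12/(13*14) * (20.5^2/3 + 18^2/3 + 33^2/4 + 19.5^2/3) - 3*14
     = 0.065934 * 647.083 - 42
     = 0.664835.
Step 4: Ties present; correction factor C = 1 - 18/(13^3 - 13) = 0.991758. Corrected H = 0.664835 / 0.991758 = 0.670360.
Step 5: Under H0, H ~ chi^2(3); p-value = 0.880152.
Step 6: alpha = 0.05. fail to reject H0.

H = 0.6704, df = 3, p = 0.880152, fail to reject H0.


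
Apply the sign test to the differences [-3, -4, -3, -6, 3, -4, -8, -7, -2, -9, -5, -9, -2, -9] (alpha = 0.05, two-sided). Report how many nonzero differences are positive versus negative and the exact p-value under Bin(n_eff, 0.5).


Step 1: Discard zero differences. Original n = 14; n_eff = number of nonzero differences = 14.
Nonzero differences (with sign): -3, -4, -3, -6, +3, -4, -8, -7, -2, -9, -5, -9, -2, -9
Step 2: Count signs: positive = 1, negative = 13.
Step 3: Under H0: P(positive) = 0.5, so the number of positives S ~ Bin(14, 0.5).
Step 4: Two-sided exact p-value = sum of Bin(14,0.5) probabilities at or below the observed probability = 0.001831.
Step 5: alpha = 0.05. reject H0.

n_eff = 14, pos = 1, neg = 13, p = 0.001831, reject H0.


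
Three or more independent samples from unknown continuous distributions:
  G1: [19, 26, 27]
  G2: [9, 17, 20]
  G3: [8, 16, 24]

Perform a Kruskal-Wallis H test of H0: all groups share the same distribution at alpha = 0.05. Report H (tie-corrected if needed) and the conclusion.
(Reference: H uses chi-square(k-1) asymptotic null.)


Step 1: Combine all N = 9 observations and assign midranks.
sorted (value, group, rank): (8,G3,1), (9,G2,2), (16,G3,3), (17,G2,4), (19,G1,5), (20,G2,6), (24,G3,7), (26,G1,8), (27,G1,9)
Step 2: Sum ranks within each group.
R_1 = 22 (n_1 = 3)
R_2 = 12 (n_2 = 3)
R_3 = 11 (n_3 = 3)
Step 3: H = 12/(N(N+1)) * sum(R_i^2/n_i) - 3(N+1)
     = 12/(9*10) * (22^2/3 + 12^2/3 + 11^2/3) - 3*10
     = 0.133333 * 249.667 - 30
     = 3.288889.
Step 4: No ties, so H is used without correction.
Step 5: Under H0, H ~ chi^2(2); p-value = 0.193120.
Step 6: alpha = 0.05. fail to reject H0.

H = 3.2889, df = 2, p = 0.193120, fail to reject H0.


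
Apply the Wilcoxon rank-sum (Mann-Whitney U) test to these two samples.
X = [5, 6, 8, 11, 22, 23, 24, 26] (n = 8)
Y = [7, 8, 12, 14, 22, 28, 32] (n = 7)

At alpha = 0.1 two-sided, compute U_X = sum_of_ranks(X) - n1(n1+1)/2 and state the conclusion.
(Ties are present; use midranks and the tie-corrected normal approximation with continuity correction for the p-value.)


Step 1: Combine and sort all 15 observations; assign midranks.
sorted (value, group): (5,X), (6,X), (7,Y), (8,X), (8,Y), (11,X), (12,Y), (14,Y), (22,X), (22,Y), (23,X), (24,X), (26,X), (28,Y), (32,Y)
ranks: 5->1, 6->2, 7->3, 8->4.5, 8->4.5, 11->6, 12->7, 14->8, 22->9.5, 22->9.5, 23->11, 24->12, 26->13, 28->14, 32->15
Step 2: Rank sum for X: R1 = 1 + 2 + 4.5 + 6 + 9.5 + 11 + 12 + 13 = 59.
Step 3: U_X = R1 - n1(n1+1)/2 = 59 - 8*9/2 = 59 - 36 = 23.
       U_Y = n1*n2 - U_X = 56 - 23 = 33.
Step 4: Ties are present, so use the tie-corrected normal approximation (with continuity correction) for the p-value.
Step 5: p-value = 0.601875; compare to alpha = 0.1. fail to reject H0.

U_X = 23, p = 0.601875, fail to reject H0 at alpha = 0.1.


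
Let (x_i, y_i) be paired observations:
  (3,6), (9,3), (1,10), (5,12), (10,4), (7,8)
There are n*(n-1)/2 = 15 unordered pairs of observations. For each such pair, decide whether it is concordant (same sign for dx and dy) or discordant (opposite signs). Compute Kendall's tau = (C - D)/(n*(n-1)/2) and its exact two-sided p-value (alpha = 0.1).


Step 1: Enumerate the 15 unordered pairs (i,j) with i<j and classify each by sign(x_j-x_i) * sign(y_j-y_i).
  (1,2):dx=+6,dy=-3->D; (1,3):dx=-2,dy=+4->D; (1,4):dx=+2,dy=+6->C; (1,5):dx=+7,dy=-2->D
  (1,6):dx=+4,dy=+2->C; (2,3):dx=-8,dy=+7->D; (2,4):dx=-4,dy=+9->D; (2,5):dx=+1,dy=+1->C
  (2,6):dx=-2,dy=+5->D; (3,4):dx=+4,dy=+2->C; (3,5):dx=+9,dy=-6->D; (3,6):dx=+6,dy=-2->D
  (4,5):dx=+5,dy=-8->D; (4,6):dx=+2,dy=-4->D; (5,6):dx=-3,dy=+4->D
Step 2: C = 4, D = 11, total pairs = 15.
Step 3: tau = (C - D)/(n(n-1)/2) = (4 - 11)/15 = -0.466667.
Step 4: Exact two-sided p-value (enumerate n! = 720 permutations of y under H0): p = 0.272222.
Step 5: alpha = 0.1. fail to reject H0.

tau_b = -0.4667 (C=4, D=11), p = 0.272222, fail to reject H0.


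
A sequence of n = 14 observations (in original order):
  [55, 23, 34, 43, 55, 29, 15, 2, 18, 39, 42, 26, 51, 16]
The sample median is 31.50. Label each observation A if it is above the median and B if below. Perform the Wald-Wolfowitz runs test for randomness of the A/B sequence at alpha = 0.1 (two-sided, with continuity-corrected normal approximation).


Step 1: Compute median = 31.50; label A = above, B = below.
Labels in order: ABAAABBBBAABAB  (n_A = 7, n_B = 7)
Step 2: Count runs R = 8.
Step 3: Under H0 (random ordering), E[R] = 2*n_A*n_B/(n_A+n_B) + 1 = 2*7*7/14 + 1 = 8.0000.
        Var[R] = 2*n_A*n_B*(2*n_A*n_B - n_A - n_B) / ((n_A+n_B)^2 * (n_A+n_B-1)) = 8232/2548 = 3.2308.
        SD[R] = 1.7974.
Step 4: R = E[R], so z = 0 with no continuity correction.
Step 5: Two-sided p-value via normal approximation = 2*(1 - Phi(|z|)) = 1.000000.
Step 6: alpha = 0.1. fail to reject H0.

R = 8, z = 0.0000, p = 1.000000, fail to reject H0.


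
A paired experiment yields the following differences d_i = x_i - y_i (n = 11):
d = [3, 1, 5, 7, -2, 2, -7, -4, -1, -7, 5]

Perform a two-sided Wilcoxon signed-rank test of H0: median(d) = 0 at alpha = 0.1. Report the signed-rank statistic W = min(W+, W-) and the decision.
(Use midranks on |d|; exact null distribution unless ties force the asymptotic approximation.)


Step 1: Drop any zero differences (none here) and take |d_i|.
|d| = [3, 1, 5, 7, 2, 2, 7, 4, 1, 7, 5]
Step 2: Midrank |d_i| (ties get averaged ranks).
ranks: |3|->5, |1|->1.5, |5|->7.5, |7|->10, |2|->3.5, |2|->3.5, |7|->10, |4|->6, |1|->1.5, |7|->10, |5|->7.5
Step 3: Attach original signs; sum ranks with positive sign and with negative sign.
W+ = 5 + 1.5 + 7.5 + 10 + 3.5 + 7.5 = 35
W- = 3.5 + 10 + 6 + 1.5 + 10 = 31
(Check: W+ + W- = 66 should equal n(n+1)/2 = 66.)
Step 4: Test statistic W = min(W+, W-) = 31.
Step 5: Ties in |d|, so use the tie-corrected normal approximation.
        E[W] = n(n+1)/4 = 11*12/4 = 33.
        Tie groups: |d|=1 (t=2), |d|=2 (t=2), |d|=5 (t=2), |d|=7 (t=3); sum(t^3 - t) = 42.
        Var[W] = n(n+1)(2n+1)/24 - sum(t^3-t)/48 = 3036/24 - 42/48 = 125.625.
        z = (W - E[W]) / sqrt(Var[W]) = (31 - 33) / 11.2083 = -0.1784.
        Two-sided p = 2*Phi(z) = 0.858378.
Step 6: alpha = 0.1. fail to reject H0.

W+ = 35, W- = 31, W = min = 31, p = 0.858378, fail to reject H0.


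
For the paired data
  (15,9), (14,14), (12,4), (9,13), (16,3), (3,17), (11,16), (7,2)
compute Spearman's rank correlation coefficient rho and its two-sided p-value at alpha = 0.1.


Step 1: Rank x and y separately (midranks; no ties here).
rank(x): 15->7, 14->6, 12->5, 9->3, 16->8, 3->1, 11->4, 7->2
rank(y): 9->4, 14->6, 4->3, 13->5, 3->2, 17->8, 16->7, 2->1
Step 2: d_i = R_x(i) - R_y(i); compute d_i^2.
  (7-4)^2=9, (6-6)^2=0, (5-3)^2=4, (3-5)^2=4, (8-2)^2=36, (1-8)^2=49, (4-7)^2=9, (2-1)^2=1
sum(d^2) = 112.
Step 3: rho = 1 - 6*112 / (8*(8^2 - 1)) = 1 - 672/504 = -0.333333.
Step 4: Under H0, t = rho * sqrt((n-2)/(1-rho^2)) = -0.8660 ~ t(6).
Step 5: Two-sided p-value from the t-distribution with 6 df = 0.419753.
Step 6: alpha = 0.1. fail to reject H0.

rho = -0.3333, p = 0.419753, fail to reject H0 at alpha = 0.1.


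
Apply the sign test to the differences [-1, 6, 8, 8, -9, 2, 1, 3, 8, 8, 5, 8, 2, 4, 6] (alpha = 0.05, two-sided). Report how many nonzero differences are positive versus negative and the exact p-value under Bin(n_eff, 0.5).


Step 1: Discard zero differences. Original n = 15; n_eff = number of nonzero differences = 15.
Nonzero differences (with sign): -1, +6, +8, +8, -9, +2, +1, +3, +8, +8, +5, +8, +2, +4, +6
Step 2: Count signs: positive = 13, negative = 2.
Step 3: Under H0: P(positive) = 0.5, so the number of positives S ~ Bin(15, 0.5).
Step 4: Two-sided exact p-value = sum of Bin(15,0.5) probabilities at or below the observed probability = 0.007385.
Step 5: alpha = 0.05. reject H0.

n_eff = 15, pos = 13, neg = 2, p = 0.007385, reject H0.


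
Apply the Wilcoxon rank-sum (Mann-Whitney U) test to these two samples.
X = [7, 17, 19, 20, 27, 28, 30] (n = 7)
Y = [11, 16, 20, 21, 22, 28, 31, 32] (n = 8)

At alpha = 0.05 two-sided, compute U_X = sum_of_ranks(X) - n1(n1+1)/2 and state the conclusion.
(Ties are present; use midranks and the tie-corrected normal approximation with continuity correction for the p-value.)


Step 1: Combine and sort all 15 observations; assign midranks.
sorted (value, group): (7,X), (11,Y), (16,Y), (17,X), (19,X), (20,X), (20,Y), (21,Y), (22,Y), (27,X), (28,X), (28,Y), (30,X), (31,Y), (32,Y)
ranks: 7->1, 11->2, 16->3, 17->4, 19->5, 20->6.5, 20->6.5, 21->8, 22->9, 27->10, 28->11.5, 28->11.5, 30->13, 31->14, 32->15
Step 2: Rank sum for X: R1 = 1 + 4 + 5 + 6.5 + 10 + 11.5 + 13 = 51.
Step 3: U_X = R1 - n1(n1+1)/2 = 51 - 7*8/2 = 51 - 28 = 23.
       U_Y = n1*n2 - U_X = 56 - 23 = 33.
Step 4: Ties are present, so use the tie-corrected normal approximation (with continuity correction) for the p-value.
Step 5: p-value = 0.601875; compare to alpha = 0.05. fail to reject H0.

U_X = 23, p = 0.601875, fail to reject H0 at alpha = 0.05.


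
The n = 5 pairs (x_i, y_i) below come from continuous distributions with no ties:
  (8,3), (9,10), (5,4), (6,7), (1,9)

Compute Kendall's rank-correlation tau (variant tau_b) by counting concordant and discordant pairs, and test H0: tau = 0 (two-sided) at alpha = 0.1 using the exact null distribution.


Step 1: Enumerate the 10 unordered pairs (i,j) with i<j and classify each by sign(x_j-x_i) * sign(y_j-y_i).
  (1,2):dx=+1,dy=+7->C; (1,3):dx=-3,dy=+1->D; (1,4):dx=-2,dy=+4->D; (1,5):dx=-7,dy=+6->D
  (2,3):dx=-4,dy=-6->C; (2,4):dx=-3,dy=-3->C; (2,5):dx=-8,dy=-1->C; (3,4):dx=+1,dy=+3->C
  (3,5):dx=-4,dy=+5->D; (4,5):dx=-5,dy=+2->D
Step 2: C = 5, D = 5, total pairs = 10.
Step 3: tau = (C - D)/(n(n-1)/2) = (5 - 5)/10 = 0.000000.
Step 4: Exact two-sided p-value (enumerate n! = 120 permutations of y under H0): p = 1.000000.
Step 5: alpha = 0.1. fail to reject H0.

tau_b = 0.0000 (C=5, D=5), p = 1.000000, fail to reject H0.


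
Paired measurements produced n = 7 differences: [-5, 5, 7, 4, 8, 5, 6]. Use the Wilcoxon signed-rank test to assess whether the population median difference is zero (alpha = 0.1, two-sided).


Step 1: Drop any zero differences (none here) and take |d_i|.
|d| = [5, 5, 7, 4, 8, 5, 6]
Step 2: Midrank |d_i| (ties get averaged ranks).
ranks: |5|->3, |5|->3, |7|->6, |4|->1, |8|->7, |5|->3, |6|->5
Step 3: Attach original signs; sum ranks with positive sign and with negative sign.
W+ = 3 + 6 + 1 + 7 + 3 + 5 = 25
W- = 3 = 3
(Check: W+ + W- = 28 should equal n(n+1)/2 = 28.)
Step 4: Test statistic W = min(W+, W-) = 3.
Step 5: Ties in |d|, so use the tie-corrected normal approximation.
        E[W] = n(n+1)/4 = 7*8/4 = 14.
        Tie groups: |d|=5 (t=3); sum(t^3 - t) = 24.
        Var[W] = n(n+1)(2n+1)/24 - sum(t^3-t)/48 = 840/24 - 24/48 = 34.5.
        z = (W - E[W]) / sqrt(Var[W]) = (3 - 14) / 5.8737 = -1.8728.
        Two-sided p = 2*Phi(z) = 0.061101.
Step 6: alpha = 0.1. reject H0.

W+ = 25, W- = 3, W = min = 3, p = 0.061101, reject H0.


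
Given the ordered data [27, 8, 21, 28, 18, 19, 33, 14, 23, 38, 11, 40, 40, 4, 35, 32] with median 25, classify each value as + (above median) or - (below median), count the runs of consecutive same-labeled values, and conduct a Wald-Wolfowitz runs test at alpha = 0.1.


Step 1: Compute median = 25; label A = above, B = below.
Labels in order: ABBABBABBABAABAA  (n_A = 8, n_B = 8)
Step 2: Count runs R = 11.
Step 3: Under H0 (random ordering), E[R] = 2*n_A*n_B/(n_A+n_B) + 1 = 2*8*8/16 + 1 = 9.0000.
        Var[R] = 2*n_A*n_B*(2*n_A*n_B - n_A - n_B) / ((n_A+n_B)^2 * (n_A+n_B-1)) = 14336/3840 = 3.7333.
        SD[R] = 1.9322.
Step 4: Continuity-corrected z = (R - 0.5 - E[R]) / SD[R] = (11 - 0.5 - 9.0000) / 1.9322 = 0.7763.
Step 5: Two-sided p-value via normal approximation = 2*(1 - Phi(|z|)) = 0.437558.
Step 6: alpha = 0.1. fail to reject H0.

R = 11, z = 0.7763, p = 0.437558, fail to reject H0.


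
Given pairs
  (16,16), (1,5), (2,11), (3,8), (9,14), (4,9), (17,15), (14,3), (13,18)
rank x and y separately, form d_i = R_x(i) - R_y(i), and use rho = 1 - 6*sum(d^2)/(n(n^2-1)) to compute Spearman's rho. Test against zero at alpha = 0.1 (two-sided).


Step 1: Rank x and y separately (midranks; no ties here).
rank(x): 16->8, 1->1, 2->2, 3->3, 9->5, 4->4, 17->9, 14->7, 13->6
rank(y): 16->8, 5->2, 11->5, 8->3, 14->6, 9->4, 15->7, 3->1, 18->9
Step 2: d_i = R_x(i) - R_y(i); compute d_i^2.
  (8-8)^2=0, (1-2)^2=1, (2-5)^2=9, (3-3)^2=0, (5-6)^2=1, (4-4)^2=0, (9-7)^2=4, (7-1)^2=36, (6-9)^2=9
sum(d^2) = 60.
Step 3: rho = 1 - 6*60 / (9*(9^2 - 1)) = 1 - 360/720 = 0.500000.
Step 4: Under H0, t = rho * sqrt((n-2)/(1-rho^2)) = 1.5275 ~ t(7).
Step 5: Two-sided p-value from the t-distribution with 7 df = 0.170471.
Step 6: alpha = 0.1. fail to reject H0.

rho = 0.5000, p = 0.170471, fail to reject H0 at alpha = 0.1.


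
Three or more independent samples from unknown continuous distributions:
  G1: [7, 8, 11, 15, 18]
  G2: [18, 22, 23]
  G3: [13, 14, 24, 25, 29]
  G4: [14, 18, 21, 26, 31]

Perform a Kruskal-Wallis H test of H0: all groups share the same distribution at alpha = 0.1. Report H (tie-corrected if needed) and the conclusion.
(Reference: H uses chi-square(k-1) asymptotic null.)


Step 1: Combine all N = 18 observations and assign midranks.
sorted (value, group, rank): (7,G1,1), (8,G1,2), (11,G1,3), (13,G3,4), (14,G3,5.5), (14,G4,5.5), (15,G1,7), (18,G1,9), (18,G2,9), (18,G4,9), (21,G4,11), (22,G2,12), (23,G2,13), (24,G3,14), (25,G3,15), (26,G4,16), (29,G3,17), (31,G4,18)
Step 2: Sum ranks within each group.
R_1 = 22 (n_1 = 5)
R_2 = 34 (n_2 = 3)
R_3 = 55.5 (n_3 = 5)
R_4 = 59.5 (n_4 = 5)
Step 3: H = 12/(N(N+1)) * sum(R_i^2/n_i) - 3(N+1)
     = 12/(18*19) * (22^2/5 + 34^2/3 + 55.5^2/5 + 59.5^2/5) - 3*19
     = 0.035088 * 1806.23 - 57
     = 6.376608.
Step 4: Ties present; correction factor C = 1 - 30/(18^3 - 18) = 0.994840. Corrected H = 6.376608 / 0.994840 = 6.409682.
Step 5: Under H0, H ~ chi^2(3); p-value = 0.093293.
Step 6: alpha = 0.1. reject H0.

H = 6.4097, df = 3, p = 0.093293, reject H0.


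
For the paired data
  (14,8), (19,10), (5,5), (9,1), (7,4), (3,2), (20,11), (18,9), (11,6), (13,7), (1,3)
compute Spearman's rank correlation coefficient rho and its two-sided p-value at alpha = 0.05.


Step 1: Rank x and y separately (midranks; no ties here).
rank(x): 14->8, 19->10, 5->3, 9->5, 7->4, 3->2, 20->11, 18->9, 11->6, 13->7, 1->1
rank(y): 8->8, 10->10, 5->5, 1->1, 4->4, 2->2, 11->11, 9->9, 6->6, 7->7, 3->3
Step 2: d_i = R_x(i) - R_y(i); compute d_i^2.
  (8-8)^2=0, (10-10)^2=0, (3-5)^2=4, (5-1)^2=16, (4-4)^2=0, (2-2)^2=0, (11-11)^2=0, (9-9)^2=0, (6-6)^2=0, (7-7)^2=0, (1-3)^2=4
sum(d^2) = 24.
Step 3: rho = 1 - 6*24 / (11*(11^2 - 1)) = 1 - 144/1320 = 0.890909.
Step 4: Under H0, t = rho * sqrt((n-2)/(1-rho^2)) = 5.8847 ~ t(9).
Step 5: Two-sided p-value from the t-distribution with 9 df = 0.000233.
Step 6: alpha = 0.05. reject H0.

rho = 0.8909, p = 0.000233, reject H0 at alpha = 0.05.


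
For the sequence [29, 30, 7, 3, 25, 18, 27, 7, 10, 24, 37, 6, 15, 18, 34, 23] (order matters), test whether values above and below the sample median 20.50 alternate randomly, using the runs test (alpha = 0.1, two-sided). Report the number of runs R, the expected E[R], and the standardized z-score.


Step 1: Compute median = 20.50; label A = above, B = below.
Labels in order: AABBABABBAABBBAA  (n_A = 8, n_B = 8)
Step 2: Count runs R = 9.
Step 3: Under H0 (random ordering), E[R] = 2*n_A*n_B/(n_A+n_B) + 1 = 2*8*8/16 + 1 = 9.0000.
        Var[R] = 2*n_A*n_B*(2*n_A*n_B - n_A - n_B) / ((n_A+n_B)^2 * (n_A+n_B-1)) = 14336/3840 = 3.7333.
        SD[R] = 1.9322.
Step 4: R = E[R], so z = 0 with no continuity correction.
Step 5: Two-sided p-value via normal approximation = 2*(1 - Phi(|z|)) = 1.000000.
Step 6: alpha = 0.1. fail to reject H0.

R = 9, z = 0.0000, p = 1.000000, fail to reject H0.


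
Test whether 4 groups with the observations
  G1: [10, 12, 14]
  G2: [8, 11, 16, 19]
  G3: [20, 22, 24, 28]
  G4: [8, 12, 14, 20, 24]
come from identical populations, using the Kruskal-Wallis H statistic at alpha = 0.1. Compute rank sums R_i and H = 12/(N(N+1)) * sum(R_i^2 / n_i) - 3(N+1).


Step 1: Combine all N = 16 observations and assign midranks.
sorted (value, group, rank): (8,G2,1.5), (8,G4,1.5), (10,G1,3), (11,G2,4), (12,G1,5.5), (12,G4,5.5), (14,G1,7.5), (14,G4,7.5), (16,G2,9), (19,G2,10), (20,G3,11.5), (20,G4,11.5), (22,G3,13), (24,G3,14.5), (24,G4,14.5), (28,G3,16)
Step 2: Sum ranks within each group.
R_1 = 16 (n_1 = 3)
R_2 = 24.5 (n_2 = 4)
R_3 = 55 (n_3 = 4)
R_4 = 40.5 (n_4 = 5)
Step 3: H = 12/(N(N+1)) * sum(R_i^2/n_i) - 3(N+1)
     = 12/(16*17) * (16^2/3 + 24.5^2/4 + 55^2/4 + 40.5^2/5) - 3*17
     = 0.044118 * 1319.7 - 51
     = 7.221875.
Step 4: Ties present; correction factor C = 1 - 30/(16^3 - 16) = 0.992647. Corrected H = 7.221875 / 0.992647 = 7.275370.
Step 5: Under H0, H ~ chi^2(3); p-value = 0.063620.
Step 6: alpha = 0.1. reject H0.

H = 7.2754, df = 3, p = 0.063620, reject H0.


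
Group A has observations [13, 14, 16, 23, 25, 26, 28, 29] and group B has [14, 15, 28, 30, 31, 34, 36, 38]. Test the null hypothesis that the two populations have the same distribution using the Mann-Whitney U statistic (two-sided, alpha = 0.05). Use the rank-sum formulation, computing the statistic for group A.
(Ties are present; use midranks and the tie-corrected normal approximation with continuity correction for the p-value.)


Step 1: Combine and sort all 16 observations; assign midranks.
sorted (value, group): (13,X), (14,X), (14,Y), (15,Y), (16,X), (23,X), (25,X), (26,X), (28,X), (28,Y), (29,X), (30,Y), (31,Y), (34,Y), (36,Y), (38,Y)
ranks: 13->1, 14->2.5, 14->2.5, 15->4, 16->5, 23->6, 25->7, 26->8, 28->9.5, 28->9.5, 29->11, 30->12, 31->13, 34->14, 36->15, 38->16
Step 2: Rank sum for X: R1 = 1 + 2.5 + 5 + 6 + 7 + 8 + 9.5 + 11 = 50.
Step 3: U_X = R1 - n1(n1+1)/2 = 50 - 8*9/2 = 50 - 36 = 14.
       U_Y = n1*n2 - U_X = 64 - 14 = 50.
Step 4: Ties are present, so use the tie-corrected normal approximation (with continuity correction) for the p-value.
Step 5: p-value = 0.065684; compare to alpha = 0.05. fail to reject H0.

U_X = 14, p = 0.065684, fail to reject H0 at alpha = 0.05.


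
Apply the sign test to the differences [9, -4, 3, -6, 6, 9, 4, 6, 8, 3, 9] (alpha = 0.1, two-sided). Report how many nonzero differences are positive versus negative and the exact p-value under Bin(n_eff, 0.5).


Step 1: Discard zero differences. Original n = 11; n_eff = number of nonzero differences = 11.
Nonzero differences (with sign): +9, -4, +3, -6, +6, +9, +4, +6, +8, +3, +9
Step 2: Count signs: positive = 9, negative = 2.
Step 3: Under H0: P(positive) = 0.5, so the number of positives S ~ Bin(11, 0.5).
Step 4: Two-sided exact p-value = sum of Bin(11,0.5) probabilities at or below the observed probability = 0.065430.
Step 5: alpha = 0.1. reject H0.

n_eff = 11, pos = 9, neg = 2, p = 0.065430, reject H0.


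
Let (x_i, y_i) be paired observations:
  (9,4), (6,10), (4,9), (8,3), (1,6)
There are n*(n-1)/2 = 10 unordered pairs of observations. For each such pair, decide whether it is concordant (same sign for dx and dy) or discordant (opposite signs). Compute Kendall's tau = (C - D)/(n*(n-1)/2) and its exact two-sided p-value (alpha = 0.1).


Step 1: Enumerate the 10 unordered pairs (i,j) with i<j and classify each by sign(x_j-x_i) * sign(y_j-y_i).
  (1,2):dx=-3,dy=+6->D; (1,3):dx=-5,dy=+5->D; (1,4):dx=-1,dy=-1->C; (1,5):dx=-8,dy=+2->D
  (2,3):dx=-2,dy=-1->C; (2,4):dx=+2,dy=-7->D; (2,5):dx=-5,dy=-4->C; (3,4):dx=+4,dy=-6->D
  (3,5):dx=-3,dy=-3->C; (4,5):dx=-7,dy=+3->D
Step 2: C = 4, D = 6, total pairs = 10.
Step 3: tau = (C - D)/(n(n-1)/2) = (4 - 6)/10 = -0.200000.
Step 4: Exact two-sided p-value (enumerate n! = 120 permutations of y under H0): p = 0.816667.
Step 5: alpha = 0.1. fail to reject H0.

tau_b = -0.2000 (C=4, D=6), p = 0.816667, fail to reject H0.


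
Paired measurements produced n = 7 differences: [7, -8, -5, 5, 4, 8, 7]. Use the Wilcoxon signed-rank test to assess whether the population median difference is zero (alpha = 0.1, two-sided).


Step 1: Drop any zero differences (none here) and take |d_i|.
|d| = [7, 8, 5, 5, 4, 8, 7]
Step 2: Midrank |d_i| (ties get averaged ranks).
ranks: |7|->4.5, |8|->6.5, |5|->2.5, |5|->2.5, |4|->1, |8|->6.5, |7|->4.5
Step 3: Attach original signs; sum ranks with positive sign and with negative sign.
W+ = 4.5 + 2.5 + 1 + 6.5 + 4.5 = 19
W- = 6.5 + 2.5 = 9
(Check: W+ + W- = 28 should equal n(n+1)/2 = 28.)
Step 4: Test statistic W = min(W+, W-) = 9.
Step 5: Ties in |d|, so use the tie-corrected normal approximation.
        E[W] = n(n+1)/4 = 7*8/4 = 14.
        Tie groups: |d|=5 (t=2), |d|=7 (t=2), |d|=8 (t=2); sum(t^3 - t) = 18.
        Var[W] = n(n+1)(2n+1)/24 - sum(t^3-t)/48 = 840/24 - 18/48 = 34.625.
        z = (W - E[W]) / sqrt(Var[W]) = (9 - 14) / 5.8843 = -0.8497.
        Two-sided p = 2*Phi(z) = 0.395482.
Step 6: alpha = 0.1. fail to reject H0.

W+ = 19, W- = 9, W = min = 9, p = 0.395482, fail to reject H0.


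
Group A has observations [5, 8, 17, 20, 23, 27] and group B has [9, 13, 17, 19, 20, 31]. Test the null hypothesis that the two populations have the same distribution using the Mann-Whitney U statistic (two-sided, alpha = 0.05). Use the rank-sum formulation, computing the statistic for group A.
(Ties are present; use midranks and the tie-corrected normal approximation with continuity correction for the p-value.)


Step 1: Combine and sort all 12 observations; assign midranks.
sorted (value, group): (5,X), (8,X), (9,Y), (13,Y), (17,X), (17,Y), (19,Y), (20,X), (20,Y), (23,X), (27,X), (31,Y)
ranks: 5->1, 8->2, 9->3, 13->4, 17->5.5, 17->5.5, 19->7, 20->8.5, 20->8.5, 23->10, 27->11, 31->12
Step 2: Rank sum for X: R1 = 1 + 2 + 5.5 + 8.5 + 10 + 11 = 38.
Step 3: U_X = R1 - n1(n1+1)/2 = 38 - 6*7/2 = 38 - 21 = 17.
       U_Y = n1*n2 - U_X = 36 - 17 = 19.
Step 4: Ties are present, so use the tie-corrected normal approximation (with continuity correction) for the p-value.
Step 5: p-value = 0.935962; compare to alpha = 0.05. fail to reject H0.

U_X = 17, p = 0.935962, fail to reject H0 at alpha = 0.05.


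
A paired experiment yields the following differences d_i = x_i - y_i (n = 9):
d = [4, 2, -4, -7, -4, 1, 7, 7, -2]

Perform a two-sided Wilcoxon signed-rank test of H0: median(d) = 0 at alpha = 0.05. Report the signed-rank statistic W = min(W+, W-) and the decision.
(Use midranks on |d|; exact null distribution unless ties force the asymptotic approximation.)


Step 1: Drop any zero differences (none here) and take |d_i|.
|d| = [4, 2, 4, 7, 4, 1, 7, 7, 2]
Step 2: Midrank |d_i| (ties get averaged ranks).
ranks: |4|->5, |2|->2.5, |4|->5, |7|->8, |4|->5, |1|->1, |7|->8, |7|->8, |2|->2.5
Step 3: Attach original signs; sum ranks with positive sign and with negative sign.
W+ = 5 + 2.5 + 1 + 8 + 8 = 24.5
W- = 5 + 8 + 5 + 2.5 = 20.5
(Check: W+ + W- = 45 should equal n(n+1)/2 = 45.)
Step 4: Test statistic W = min(W+, W-) = 20.5.
Step 5: Ties in |d|, so use the tie-corrected normal approximation.
        E[W] = n(n+1)/4 = 9*10/4 = 22.5.
        Tie groups: |d|=2 (t=2), |d|=4 (t=3), |d|=7 (t=3); sum(t^3 - t) = 54.
        Var[W] = n(n+1)(2n+1)/24 - sum(t^3-t)/48 = 1710/24 - 54/48 = 70.125.
        z = (W - E[W]) / sqrt(Var[W]) = (20.5 - 22.5) / 8.3741 = -0.2388.
        Two-sided p = 2*Phi(z) = 0.811235.
Step 6: alpha = 0.05. fail to reject H0.

W+ = 24.5, W- = 20.5, W = min = 20.5, p = 0.811235, fail to reject H0.


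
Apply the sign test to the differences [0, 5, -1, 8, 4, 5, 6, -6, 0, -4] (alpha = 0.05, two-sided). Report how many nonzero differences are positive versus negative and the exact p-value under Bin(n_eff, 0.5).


Step 1: Discard zero differences. Original n = 10; n_eff = number of nonzero differences = 8.
Nonzero differences (with sign): +5, -1, +8, +4, +5, +6, -6, -4
Step 2: Count signs: positive = 5, negative = 3.
Step 3: Under H0: P(positive) = 0.5, so the number of positives S ~ Bin(8, 0.5).
Step 4: Two-sided exact p-value = sum of Bin(8,0.5) probabilities at or below the observed probability = 0.726562.
Step 5: alpha = 0.05. fail to reject H0.

n_eff = 8, pos = 5, neg = 3, p = 0.726562, fail to reject H0.


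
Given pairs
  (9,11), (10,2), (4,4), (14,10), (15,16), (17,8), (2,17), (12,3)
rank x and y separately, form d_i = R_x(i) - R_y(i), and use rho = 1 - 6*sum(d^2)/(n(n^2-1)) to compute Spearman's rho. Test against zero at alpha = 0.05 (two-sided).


Step 1: Rank x and y separately (midranks; no ties here).
rank(x): 9->3, 10->4, 4->2, 14->6, 15->7, 17->8, 2->1, 12->5
rank(y): 11->6, 2->1, 4->3, 10->5, 16->7, 8->4, 17->8, 3->2
Step 2: d_i = R_x(i) - R_y(i); compute d_i^2.
  (3-6)^2=9, (4-1)^2=9, (2-3)^2=1, (6-5)^2=1, (7-7)^2=0, (8-4)^2=16, (1-8)^2=49, (5-2)^2=9
sum(d^2) = 94.
Step 3: rho = 1 - 6*94 / (8*(8^2 - 1)) = 1 - 564/504 = -0.119048.
Step 4: Under H0, t = rho * sqrt((n-2)/(1-rho^2)) = -0.2937 ~ t(6).
Step 5: Two-sided p-value from the t-distribution with 6 df = 0.778886.
Step 6: alpha = 0.05. fail to reject H0.

rho = -0.1190, p = 0.778886, fail to reject H0 at alpha = 0.05.


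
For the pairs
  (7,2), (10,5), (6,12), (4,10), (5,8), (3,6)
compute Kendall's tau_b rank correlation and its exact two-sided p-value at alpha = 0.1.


Step 1: Enumerate the 15 unordered pairs (i,j) with i<j and classify each by sign(x_j-x_i) * sign(y_j-y_i).
  (1,2):dx=+3,dy=+3->C; (1,3):dx=-1,dy=+10->D; (1,4):dx=-3,dy=+8->D; (1,5):dx=-2,dy=+6->D
  (1,6):dx=-4,dy=+4->D; (2,3):dx=-4,dy=+7->D; (2,4):dx=-6,dy=+5->D; (2,5):dx=-5,dy=+3->D
  (2,6):dx=-7,dy=+1->D; (3,4):dx=-2,dy=-2->C; (3,5):dx=-1,dy=-4->C; (3,6):dx=-3,dy=-6->C
  (4,5):dx=+1,dy=-2->D; (4,6):dx=-1,dy=-4->C; (5,6):dx=-2,dy=-2->C
Step 2: C = 6, D = 9, total pairs = 15.
Step 3: tau = (C - D)/(n(n-1)/2) = (6 - 9)/15 = -0.200000.
Step 4: Exact two-sided p-value (enumerate n! = 720 permutations of y under H0): p = 0.719444.
Step 5: alpha = 0.1. fail to reject H0.

tau_b = -0.2000 (C=6, D=9), p = 0.719444, fail to reject H0.


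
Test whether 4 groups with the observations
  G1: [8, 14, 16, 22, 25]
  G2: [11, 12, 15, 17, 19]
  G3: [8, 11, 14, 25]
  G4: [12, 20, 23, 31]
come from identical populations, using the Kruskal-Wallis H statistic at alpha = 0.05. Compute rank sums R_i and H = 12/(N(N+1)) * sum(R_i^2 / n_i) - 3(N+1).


Step 1: Combine all N = 18 observations and assign midranks.
sorted (value, group, rank): (8,G1,1.5), (8,G3,1.5), (11,G2,3.5), (11,G3,3.5), (12,G2,5.5), (12,G4,5.5), (14,G1,7.5), (14,G3,7.5), (15,G2,9), (16,G1,10), (17,G2,11), (19,G2,12), (20,G4,13), (22,G1,14), (23,G4,15), (25,G1,16.5), (25,G3,16.5), (31,G4,18)
Step 2: Sum ranks within each group.
R_1 = 49.5 (n_1 = 5)
R_2 = 41 (n_2 = 5)
R_3 = 29 (n_3 = 4)
R_4 = 51.5 (n_4 = 4)
Step 3: H = 12/(N(N+1)) * sum(R_i^2/n_i) - 3(N+1)
     = 12/(18*19) * (49.5^2/5 + 41^2/5 + 29^2/4 + 51.5^2/4) - 3*19
     = 0.035088 * 1699.56 - 57
     = 2.633772.
Step 4: Ties present; correction factor C = 1 - 30/(18^3 - 18) = 0.994840. Corrected H = 2.633772 / 0.994840 = 2.647433.
Step 5: Under H0, H ~ chi^2(3); p-value = 0.449235.
Step 6: alpha = 0.05. fail to reject H0.

H = 2.6474, df = 3, p = 0.449235, fail to reject H0.


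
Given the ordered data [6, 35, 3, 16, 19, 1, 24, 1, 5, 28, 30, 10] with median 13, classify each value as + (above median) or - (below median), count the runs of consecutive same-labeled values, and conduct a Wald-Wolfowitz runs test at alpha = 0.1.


Step 1: Compute median = 13; label A = above, B = below.
Labels in order: BABAABABBAAB  (n_A = 6, n_B = 6)
Step 2: Count runs R = 9.
Step 3: Under H0 (random ordering), E[R] = 2*n_A*n_B/(n_A+n_B) + 1 = 2*6*6/12 + 1 = 7.0000.
        Var[R] = 2*n_A*n_B*(2*n_A*n_B - n_A - n_B) / ((n_A+n_B)^2 * (n_A+n_B-1)) = 4320/1584 = 2.7273.
        SD[R] = 1.6514.
Step 4: Continuity-corrected z = (R - 0.5 - E[R]) / SD[R] = (9 - 0.5 - 7.0000) / 1.6514 = 0.9083.
Step 5: Two-sided p-value via normal approximation = 2*(1 - Phi(|z|)) = 0.363722.
Step 6: alpha = 0.1. fail to reject H0.

R = 9, z = 0.9083, p = 0.363722, fail to reject H0.


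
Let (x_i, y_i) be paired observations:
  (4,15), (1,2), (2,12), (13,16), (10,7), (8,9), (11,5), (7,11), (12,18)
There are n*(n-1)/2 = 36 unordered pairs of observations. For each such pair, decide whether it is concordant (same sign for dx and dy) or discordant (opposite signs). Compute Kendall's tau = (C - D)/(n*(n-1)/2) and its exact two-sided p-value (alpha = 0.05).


Step 1: Enumerate the 36 unordered pairs (i,j) with i<j and classify each by sign(x_j-x_i) * sign(y_j-y_i).
  (1,2):dx=-3,dy=-13->C; (1,3):dx=-2,dy=-3->C; (1,4):dx=+9,dy=+1->C; (1,5):dx=+6,dy=-8->D
  (1,6):dx=+4,dy=-6->D; (1,7):dx=+7,dy=-10->D; (1,8):dx=+3,dy=-4->D; (1,9):dx=+8,dy=+3->C
  (2,3):dx=+1,dy=+10->C; (2,4):dx=+12,dy=+14->C; (2,5):dx=+9,dy=+5->C; (2,6):dx=+7,dy=+7->C
  (2,7):dx=+10,dy=+3->C; (2,8):dx=+6,dy=+9->C; (2,9):dx=+11,dy=+16->C; (3,4):dx=+11,dy=+4->C
  (3,5):dx=+8,dy=-5->D; (3,6):dx=+6,dy=-3->D; (3,7):dx=+9,dy=-7->D; (3,8):dx=+5,dy=-1->D
  (3,9):dx=+10,dy=+6->C; (4,5):dx=-3,dy=-9->C; (4,6):dx=-5,dy=-7->C; (4,7):dx=-2,dy=-11->C
  (4,8):dx=-6,dy=-5->C; (4,9):dx=-1,dy=+2->D; (5,6):dx=-2,dy=+2->D; (5,7):dx=+1,dy=-2->D
  (5,8):dx=-3,dy=+4->D; (5,9):dx=+2,dy=+11->C; (6,7):dx=+3,dy=-4->D; (6,8):dx=-1,dy=+2->D
  (6,9):dx=+4,dy=+9->C; (7,8):dx=-4,dy=+6->D; (7,9):dx=+1,dy=+13->C; (8,9):dx=+5,dy=+7->C
Step 2: C = 21, D = 15, total pairs = 36.
Step 3: tau = (C - D)/(n(n-1)/2) = (21 - 15)/36 = 0.166667.
Step 4: Exact two-sided p-value (enumerate n! = 362880 permutations of y under H0): p = 0.612202.
Step 5: alpha = 0.05. fail to reject H0.

tau_b = 0.1667 (C=21, D=15), p = 0.612202, fail to reject H0.


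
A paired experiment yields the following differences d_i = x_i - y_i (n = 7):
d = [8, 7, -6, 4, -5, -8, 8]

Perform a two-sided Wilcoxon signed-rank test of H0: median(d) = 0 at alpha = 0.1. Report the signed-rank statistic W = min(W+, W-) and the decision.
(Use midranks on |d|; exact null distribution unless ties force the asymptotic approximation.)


Step 1: Drop any zero differences (none here) and take |d_i|.
|d| = [8, 7, 6, 4, 5, 8, 8]
Step 2: Midrank |d_i| (ties get averaged ranks).
ranks: |8|->6, |7|->4, |6|->3, |4|->1, |5|->2, |8|->6, |8|->6
Step 3: Attach original signs; sum ranks with positive sign and with negative sign.
W+ = 6 + 4 + 1 + 6 = 17
W- = 3 + 2 + 6 = 11
(Check: W+ + W- = 28 should equal n(n+1)/2 = 28.)
Step 4: Test statistic W = min(W+, W-) = 11.
Step 5: Ties in |d|, so use the tie-corrected normal approximation.
        E[W] = n(n+1)/4 = 7*8/4 = 14.
        Tie groups: |d|=8 (t=3); sum(t^3 - t) = 24.
        Var[W] = n(n+1)(2n+1)/24 - sum(t^3-t)/48 = 840/24 - 24/48 = 34.5.
        z = (W - E[W]) / sqrt(Var[W]) = (11 - 14) / 5.8737 = -0.5108.
        Two-sided p = 2*Phi(z) = 0.609523.
Step 6: alpha = 0.1. fail to reject H0.

W+ = 17, W- = 11, W = min = 11, p = 0.609523, fail to reject H0.
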